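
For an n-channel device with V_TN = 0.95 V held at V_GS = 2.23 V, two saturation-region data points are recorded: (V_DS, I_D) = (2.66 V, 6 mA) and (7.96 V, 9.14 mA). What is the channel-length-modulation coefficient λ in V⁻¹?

λ = 0.134 V⁻¹

With V_GS fixed, I_D ∝ (1 + λ V_DS) in saturation, so I_D2/I_D1 = (1 + λ V_DS2)/(1 + λ V_DS1).
9.14/6 = 1.523 = (1 + 7.96 λ)/(1 + 2.66 λ).
Solving: λ (I_D1 V_DS2 − I_D2 V_DS1) = I_D2 − I_D1, so λ = (9.14 − 6) / (6 × 7.96 − 9.14 × 2.66) = 3.14 / 23.4 = 0.134 V⁻¹.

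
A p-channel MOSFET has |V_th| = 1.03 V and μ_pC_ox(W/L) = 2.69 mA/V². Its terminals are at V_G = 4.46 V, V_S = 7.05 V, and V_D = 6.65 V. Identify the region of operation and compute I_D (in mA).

Triode; I_D = 1.46 mA

V_SG = V_S − V_G = 7.05 − 4.46 = 2.59 V; V_SD = V_S − V_D = 7.05 − 6.65 = 0.4 V.
V_ov = V_SG − |V_th| = 2.59 − 1.03 = 1.56 V.
Since V_SD = 0.4 V < V_ov = 1.56 V, the device is in the triode region.
I_D = k_p [V_ov · V_SD − ½ V_SD²] = 2.69 × [1.56 × 0.4 − 0.5 × 0.4²] = 1.46 mA.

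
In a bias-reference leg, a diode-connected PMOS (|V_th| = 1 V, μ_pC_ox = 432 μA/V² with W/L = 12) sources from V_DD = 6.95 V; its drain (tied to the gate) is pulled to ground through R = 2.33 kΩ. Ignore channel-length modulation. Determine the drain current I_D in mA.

I_D = 2.16 mA

With gate tied to drain, V_SG = V_SD ≥ V_SG − |V_th|, so the device is in saturation.
k_p = μ_pC_ox · (W/L) = 5.184 mA/V².
KCL at the drain: ½ k_p (V_SG − |V_th|)² = (V_DD − V_SG)/R.
Let x = V_SG − 1. Then 6.04 x² + x − 5.95 = 0, giving x = 0.913 V (positive root), so V_SG = 1.91 V.
I_D = (V_DD − V_SG)/R = (6.95 − 1.91) / 2.33 = 2.16 mA.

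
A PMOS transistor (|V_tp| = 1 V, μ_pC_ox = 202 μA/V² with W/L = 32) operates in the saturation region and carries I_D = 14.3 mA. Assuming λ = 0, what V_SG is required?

k_p = μ_pC_ox · (W/L) = 6.464 mA/V².
In saturation I_D = ½ k_p (V_SG − |V_tp|)², so V_SG − |V_tp| = √(2 I_D / k_p) = √(2 × 14.3 / 6.464) = 2.1 V.
V_SG = 1 + 2.1 = 3.1 V.

V_SG = 3.10 V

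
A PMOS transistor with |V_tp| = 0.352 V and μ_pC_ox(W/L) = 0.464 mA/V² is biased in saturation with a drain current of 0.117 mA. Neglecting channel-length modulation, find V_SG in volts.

In saturation I_D = ½ k_p (V_SG − |V_tp|)², so V_SG − |V_tp| = √(2 I_D / k_p) = √(2 × 0.117 / 0.464) = 0.71 V.
V_SG = 0.352 + 0.71 = 1.06 V.

V_SG = 1.06 V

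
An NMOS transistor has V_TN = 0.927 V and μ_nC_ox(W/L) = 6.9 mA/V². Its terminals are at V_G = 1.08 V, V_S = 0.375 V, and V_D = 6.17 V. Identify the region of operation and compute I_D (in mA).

V_GS = V_G − V_S = 1.08 − 0.375 = 0.705 V; V_DS = V_D − V_S = 6.17 − 0.375 = 5.79 V.
V_GS = 0.705 V < V_TN = 0.927 V, so the transistor is in cutoff.

Cutoff; I_D = 0 mA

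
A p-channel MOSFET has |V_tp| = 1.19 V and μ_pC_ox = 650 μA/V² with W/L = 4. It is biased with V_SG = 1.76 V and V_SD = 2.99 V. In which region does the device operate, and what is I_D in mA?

Saturation; I_D = 0.422 mA

k_p = μ_pC_ox · (W/L) = 2.6 mA/V².
V_ov = V_SG − |V_tp| = 1.76 − 1.19 = 0.57 V.
Since V_SD = 2.99 V ≥ V_ov = 0.57 V, the device is in saturation.
I_D = ½ k_p V_ov² = 0.5 × 2.6 × 0.57² = 0.422 mA.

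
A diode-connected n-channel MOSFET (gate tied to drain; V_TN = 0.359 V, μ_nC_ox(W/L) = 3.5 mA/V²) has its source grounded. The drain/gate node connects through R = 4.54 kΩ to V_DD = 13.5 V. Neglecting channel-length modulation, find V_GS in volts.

With gate tied to drain, V_GS = V_DS ≥ V_GS − V_TN, so the device is in saturation.
KCL at the drain: ½ k_n (V_GS − V_TN)² = (V_DD − V_GS)/R.
Let x = V_GS − 0.359. Then 7.95 x² + x − 13.14 = 0, giving x = 1.22 V (positive root), so V_GS = 1.58 V.
I_D = (V_DD − V_GS)/R = (13.5 − 1.58) / 4.54 = 2.62 mA.

V_GS = 1.58 V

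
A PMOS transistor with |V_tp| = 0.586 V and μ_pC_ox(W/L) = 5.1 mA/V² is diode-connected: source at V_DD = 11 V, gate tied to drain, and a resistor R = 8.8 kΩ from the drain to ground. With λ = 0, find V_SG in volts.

With gate tied to drain, V_SG = V_SD ≥ V_SG − |V_tp|, so the device is in saturation.
KCL at the drain: ½ k_p (V_SG − |V_tp|)² = (V_DD − V_SG)/R.
Let x = V_SG − 0.586. Then 22.4 x² + x − 10.41 = 0, giving x = 0.659 V (positive root), so V_SG = 1.25 V.
I_D = (V_DD − V_SG)/R = (11 − 1.25) / 8.8 = 1.11 mA.

V_SG = 1.25 V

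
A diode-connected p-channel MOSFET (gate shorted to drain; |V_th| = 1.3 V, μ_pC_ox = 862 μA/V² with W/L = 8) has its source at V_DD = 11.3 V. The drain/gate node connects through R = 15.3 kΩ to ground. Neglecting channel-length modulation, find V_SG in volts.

With gate tied to drain, V_SG = V_SD ≥ V_SG − |V_th|, so the device is in saturation.
k_p = μ_pC_ox · (W/L) = 6.896 mA/V².
KCL at the drain: ½ k_p (V_SG − |V_th|)² = (V_DD − V_SG)/R.
Let x = V_SG − 1.3. Then 52.8 x² + x − 10 = 0, giving x = 0.426 V (positive root), so V_SG = 1.73 V.
I_D = (V_DD − V_SG)/R = (11.3 − 1.73) / 15.3 = 0.626 mA.

V_SG = 1.73 V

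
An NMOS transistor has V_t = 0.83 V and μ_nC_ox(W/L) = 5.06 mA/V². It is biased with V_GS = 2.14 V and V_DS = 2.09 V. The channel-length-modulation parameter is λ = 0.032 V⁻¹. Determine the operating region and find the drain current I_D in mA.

V_ov = V_GS − V_t = 2.14 − 0.83 = 1.31 V.
Since V_DS = 2.09 V ≥ V_ov = 1.31 V, the device is in saturation.
I_D = ½ k_n V_ov² (1 + λ V_DS) = 0.5 × 5.06 × 1.31² × (1 + 0.032 × 2.09) = 4.63 mA.

Saturation; I_D = 4.63 mA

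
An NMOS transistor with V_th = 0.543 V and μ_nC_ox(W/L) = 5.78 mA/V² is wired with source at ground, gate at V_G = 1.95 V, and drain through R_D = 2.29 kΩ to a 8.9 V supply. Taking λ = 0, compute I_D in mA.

V_GS = V_G = 1.95 V, so V_ov = 1.95 − 0.543 = 1.41 V.
Assume saturation: I_D = ½ k_n V_ov² = 0.5 × 5.78 × 1.41² = 5.72 mA, giving V_DS = V_DD − I_D R_D = 8.9 − 5.72 × 2.29 = -4.2 V.
But -4.2 V < V_ov = 1.41 V, so the device is actually in triode.
In triode I_D = k_n[V_ov V_DS − ½ V_DS²] and I_D = (V_DD − V_DS)/R_D. Equating: 6.62 V_DS² − 19.62 V_DS + 8.9 = 0, giving V_DS = 0.559 V (the root below V_ov).
I_D = (8.9 − 0.559) / 2.29 = 3.64 mA.

I_D = 3.64 mA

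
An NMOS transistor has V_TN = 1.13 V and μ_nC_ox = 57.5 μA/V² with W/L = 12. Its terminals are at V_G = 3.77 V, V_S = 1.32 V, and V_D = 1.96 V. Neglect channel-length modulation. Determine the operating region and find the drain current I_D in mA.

V_GS = V_G − V_S = 3.77 − 1.32 = 2.45 V; V_DS = V_D − V_S = 1.96 − 1.32 = 0.64 V.
k_n = μ_nC_ox · (W/L) = 0.69 mA/V².
V_ov = V_GS − V_TN = 2.45 − 1.13 = 1.32 V.
Since V_DS = 0.64 V < V_ov = 1.32 V, the device is in the triode region.
I_D = k_n [V_ov · V_DS − ½ V_DS²] = 0.69 × [1.32 × 0.64 − 0.5 × 0.64²] = 0.442 mA.

Triode; I_D = 0.442 mA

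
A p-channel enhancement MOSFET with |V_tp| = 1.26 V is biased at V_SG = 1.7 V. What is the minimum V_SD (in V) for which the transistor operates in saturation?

V_SD,sat = 0.440 V

The boundary between triode and saturation is V_SD = V_SG − |V_tp| = V_ov.
V_ov = 1.7 − 1.26 = 0.44 V.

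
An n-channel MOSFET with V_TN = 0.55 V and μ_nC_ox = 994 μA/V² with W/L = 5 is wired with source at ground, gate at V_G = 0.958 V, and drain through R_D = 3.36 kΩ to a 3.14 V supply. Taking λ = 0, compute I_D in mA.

I_D = 0.414 mA

V_GS = V_G = 0.958 V, so V_ov = 0.958 − 0.55 = 0.408 V.
k_n = μ_nC_ox · (W/L) = 4.97 mA/V².
Assume saturation: I_D = ½ k_n V_ov² = 0.5 × 4.97 × 0.408² = 0.414 mA, giving V_DS = V_DD − I_D R_D = 3.14 − 0.414 × 3.36 = 1.75 V.
V_DS = 1.75 V ≥ V_ov = 0.408 V, confirming saturation.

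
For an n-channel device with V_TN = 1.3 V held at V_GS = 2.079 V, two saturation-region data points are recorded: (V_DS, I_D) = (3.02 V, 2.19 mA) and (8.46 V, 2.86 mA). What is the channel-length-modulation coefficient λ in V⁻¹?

With V_GS fixed, I_D ∝ (1 + λ V_DS) in saturation, so I_D2/I_D1 = (1 + λ V_DS2)/(1 + λ V_DS1).
2.86/2.19 = 1.306 = (1 + 8.46 λ)/(1 + 3.02 λ).
Solving: λ (I_D1 V_DS2 − I_D2 V_DS1) = I_D2 − I_D1, so λ = (2.86 − 2.19) / (2.19 × 8.46 − 2.86 × 3.02) = 0.67 / 9.89 = 0.0677 V⁻¹.

λ = 0.0677 V⁻¹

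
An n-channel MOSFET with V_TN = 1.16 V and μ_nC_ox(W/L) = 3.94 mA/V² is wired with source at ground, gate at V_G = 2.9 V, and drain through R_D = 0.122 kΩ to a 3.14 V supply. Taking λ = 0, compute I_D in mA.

V_GS = V_G = 2.9 V, so V_ov = 2.9 − 1.16 = 1.74 V.
Assume saturation: I_D = ½ k_n V_ov² = 0.5 × 3.94 × 1.74² = 5.96 mA, giving V_DS = V_DD − I_D R_D = 3.14 − 5.96 × 0.122 = 2.41 V.
V_DS = 2.41 V ≥ V_ov = 1.74 V, confirming saturation.

I_D = 5.96 mA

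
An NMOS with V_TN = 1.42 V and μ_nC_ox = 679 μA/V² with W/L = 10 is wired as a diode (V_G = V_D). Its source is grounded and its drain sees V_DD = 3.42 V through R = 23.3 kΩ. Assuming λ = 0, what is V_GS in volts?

V_GS = 1.57 V

With gate tied to drain, V_GS = V_DS ≥ V_GS − V_TN, so the device is in saturation.
k_n = μ_nC_ox · (W/L) = 6.79 mA/V².
KCL at the drain: ½ k_n (V_GS − V_TN)² = (V_DD − V_GS)/R.
Let x = V_GS − 1.42. Then 79.1 x² + x − 2 = 0, giving x = 0.153 V (positive root), so V_GS = 1.57 V.
I_D = (V_DD − V_GS)/R = (3.42 − 1.57) / 23.3 = 0.0793 mA.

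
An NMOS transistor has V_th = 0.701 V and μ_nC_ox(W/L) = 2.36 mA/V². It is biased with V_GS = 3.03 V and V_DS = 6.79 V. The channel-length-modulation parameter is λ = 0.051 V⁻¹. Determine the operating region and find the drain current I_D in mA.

Saturation; I_D = 8.62 mA

V_ov = V_GS − V_th = 3.03 − 0.701 = 2.33 V.
Since V_DS = 6.79 V ≥ V_ov = 2.33 V, the device is in saturation.
I_D = ½ k_n V_ov² (1 + λ V_DS) = 0.5 × 2.36 × 2.33² × (1 + 0.051 × 6.79) = 8.62 mA.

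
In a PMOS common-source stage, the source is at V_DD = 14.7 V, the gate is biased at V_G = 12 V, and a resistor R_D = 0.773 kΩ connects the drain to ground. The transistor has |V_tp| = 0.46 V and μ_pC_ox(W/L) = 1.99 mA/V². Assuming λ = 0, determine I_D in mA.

V_SG = V_DD − V_G = 14.7 − 12 = 2.7 V, so V_ov = 2.7 − 0.46 = 2.24 V.
Assume saturation: I_D = ½ k_p V_ov² = 0.5 × 1.99 × 2.24² = 4.99 mA, giving V_SD = V_DD − I_D R_D = 14.7 − 4.99 × 0.773 = 10.8 V.
V_SD = 10.8 V ≥ V_ov = 2.24 V, confirming saturation.

I_D = 4.99 mA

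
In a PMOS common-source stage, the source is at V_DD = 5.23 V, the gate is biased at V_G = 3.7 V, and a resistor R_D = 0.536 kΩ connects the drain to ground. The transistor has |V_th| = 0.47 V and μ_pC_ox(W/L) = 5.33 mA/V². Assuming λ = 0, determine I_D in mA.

V_SG = V_DD − V_G = 5.23 − 3.7 = 1.53 V, so V_ov = 1.53 − 0.47 = 1.06 V.
Assume saturation: I_D = ½ k_p V_ov² = 0.5 × 5.33 × 1.06² = 2.99 mA, giving V_SD = V_DD − I_D R_D = 5.23 − 2.99 × 0.536 = 3.63 V.
V_SD = 3.63 V ≥ V_ov = 1.06 V, confirming saturation.

I_D = 2.99 mA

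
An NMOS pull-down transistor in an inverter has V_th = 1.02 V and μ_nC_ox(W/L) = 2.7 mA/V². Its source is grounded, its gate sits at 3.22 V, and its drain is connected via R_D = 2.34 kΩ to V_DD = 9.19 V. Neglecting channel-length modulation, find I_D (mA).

I_D = 3.62 mA

V_GS = V_G = 3.22 V, so V_ov = 3.22 − 1.02 = 2.2 V.
Assume saturation: I_D = ½ k_n V_ov² = 0.5 × 2.7 × 2.2² = 6.53 mA, giving V_DS = V_DD − I_D R_D = 9.19 − 6.53 × 2.34 = -6.1 V.
But -6.1 V < V_ov = 2.2 V, so the device is actually in triode.
In triode I_D = k_n[V_ov V_DS − ½ V_DS²] and I_D = (V_DD − V_DS)/R_D. Equating: 3.16 V_DS² − 14.9 V_DS + 9.19 = 0, giving V_DS = 0.73 V (the root below V_ov).
I_D = (9.19 − 0.73) / 2.34 = 3.62 mA.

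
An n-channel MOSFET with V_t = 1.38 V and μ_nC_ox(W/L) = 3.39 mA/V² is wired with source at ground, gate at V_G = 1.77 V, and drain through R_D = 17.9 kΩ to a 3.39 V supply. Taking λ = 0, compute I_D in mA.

I_D = 0.180 mA

V_GS = V_G = 1.77 V, so V_ov = 1.77 − 1.38 = 0.39 V.
Assume saturation: I_D = ½ k_n V_ov² = 0.5 × 3.39 × 0.39² = 0.258 mA, giving V_DS = V_DD − I_D R_D = 3.39 − 0.258 × 17.9 = -1.22 V.
But -1.22 V < V_ov = 0.39 V, so the device is actually in triode.
In triode I_D = k_n[V_ov V_DS − ½ V_DS²] and I_D = (V_DD − V_DS)/R_D. Equating: 30.3 V_DS² − 24.67 V_DS + 3.39 = 0, giving V_DS = 0.175 V (the root below V_ov).
I_D = (3.39 − 0.175) / 17.9 = 0.18 mA.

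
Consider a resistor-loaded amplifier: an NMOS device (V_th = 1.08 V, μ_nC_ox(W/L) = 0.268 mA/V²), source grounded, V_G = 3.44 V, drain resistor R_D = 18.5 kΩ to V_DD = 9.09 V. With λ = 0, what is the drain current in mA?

V_GS = V_G = 3.44 V, so V_ov = 3.44 − 1.08 = 2.36 V.
Assume saturation: I_D = ½ k_n V_ov² = 0.5 × 0.268 × 2.36² = 0.746 mA, giving V_DS = V_DD − I_D R_D = 9.09 − 0.746 × 18.5 = -4.72 V.
But -4.72 V < V_ov = 2.36 V, so the device is actually in triode.
In triode I_D = k_n[V_ov V_DS − ½ V_DS²] and I_D = (V_DD − V_DS)/R_D. Equating: 2.48 V_DS² − 12.7 V_DS + 9.09 = 0, giving V_DS = 0.86 V (the root below V_ov).
I_D = (9.09 − 0.86) / 18.5 = 0.445 mA.

I_D = 0.445 mA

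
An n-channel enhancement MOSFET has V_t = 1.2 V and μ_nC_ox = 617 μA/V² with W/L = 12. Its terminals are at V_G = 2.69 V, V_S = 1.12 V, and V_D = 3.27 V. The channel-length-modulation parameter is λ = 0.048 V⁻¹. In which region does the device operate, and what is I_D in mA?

Saturation; I_D = 0.559 mA

V_GS = V_G − V_S = 2.69 − 1.12 = 1.57 V; V_DS = V_D − V_S = 3.27 − 1.12 = 2.15 V.
k_n = μ_nC_ox · (W/L) = 7.404 mA/V².
V_ov = V_GS − V_t = 1.57 − 1.2 = 0.37 V.
Since V_DS = 2.15 V ≥ V_ov = 0.37 V, the device is in saturation.
I_D = ½ k_n V_ov² (1 + λ V_DS) = 0.5 × 7.404 × 0.37² × (1 + 0.048 × 2.15) = 0.559 mA.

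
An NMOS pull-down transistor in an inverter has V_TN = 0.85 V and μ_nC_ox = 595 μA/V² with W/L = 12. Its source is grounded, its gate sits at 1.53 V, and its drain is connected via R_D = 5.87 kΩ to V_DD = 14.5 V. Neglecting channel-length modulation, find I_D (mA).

V_GS = V_G = 1.53 V, so V_ov = 1.53 − 0.85 = 0.68 V.
k_n = μ_nC_ox · (W/L) = 7.14 mA/V².
Assume saturation: I_D = ½ k_n V_ov² = 0.5 × 7.14 × 0.68² = 1.65 mA, giving V_DS = V_DD − I_D R_D = 14.5 − 1.65 × 5.87 = 4.81 V.
V_DS = 4.81 V ≥ V_ov = 0.68 V, confirming saturation.

I_D = 1.65 mA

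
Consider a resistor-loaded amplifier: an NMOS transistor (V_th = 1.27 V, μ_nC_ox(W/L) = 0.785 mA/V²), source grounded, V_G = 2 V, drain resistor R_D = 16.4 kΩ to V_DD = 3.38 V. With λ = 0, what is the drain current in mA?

I_D = 0.179 mA

V_GS = V_G = 2 V, so V_ov = 2 − 1.27 = 0.73 V.
Assume saturation: I_D = ½ k_n V_ov² = 0.5 × 0.785 × 0.73² = 0.209 mA, giving V_DS = V_DD − I_D R_D = 3.38 − 0.209 × 16.4 = -0.0503 V.
But -0.0503 V < V_ov = 0.73 V, so the device is actually in triode.
In triode I_D = k_n[V_ov V_DS − ½ V_DS²] and I_D = (V_DD − V_DS)/R_D. Equating: 6.44 V_DS² − 10.4 V_DS + 3.38 = 0, giving V_DS = 0.451 V (the root below V_ov).
I_D = (3.38 − 0.451) / 16.4 = 0.179 mA.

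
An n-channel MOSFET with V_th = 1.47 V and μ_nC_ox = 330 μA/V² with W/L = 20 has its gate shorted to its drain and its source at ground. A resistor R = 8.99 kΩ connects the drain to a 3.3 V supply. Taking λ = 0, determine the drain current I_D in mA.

I_D = 0.178 mA

With gate tied to drain, V_GS = V_DS ≥ V_GS − V_th, so the device is in saturation.
k_n = μ_nC_ox · (W/L) = 6.6 mA/V².
KCL at the drain: ½ k_n (V_GS − V_th)² = (V_DD − V_GS)/R.
Let x = V_GS − 1.47. Then 29.7 x² + x − 1.83 = 0, giving x = 0.232 V (positive root), so V_GS = 1.7 V.
I_D = (V_DD − V_GS)/R = (3.3 − 1.7) / 8.99 = 0.178 mA.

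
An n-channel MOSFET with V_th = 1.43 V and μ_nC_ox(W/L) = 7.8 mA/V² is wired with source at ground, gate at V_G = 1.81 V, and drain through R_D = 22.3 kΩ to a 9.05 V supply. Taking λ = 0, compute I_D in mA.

I_D = 0.398 mA

V_GS = V_G = 1.81 V, so V_ov = 1.81 − 1.43 = 0.38 V.
Assume saturation: I_D = ½ k_n V_ov² = 0.5 × 7.8 × 0.38² = 0.563 mA, giving V_DS = V_DD − I_D R_D = 9.05 − 0.563 × 22.3 = -3.51 V.
But -3.51 V < V_ov = 0.38 V, so the device is actually in triode.
In triode I_D = k_n[V_ov V_DS − ½ V_DS²] and I_D = (V_DD − V_DS)/R_D. Equating: 87 V_DS² − 67.1 V_DS + 9.05 = 0, giving V_DS = 0.174 V (the root below V_ov).
I_D = (9.05 − 0.174) / 22.3 = 0.398 mA.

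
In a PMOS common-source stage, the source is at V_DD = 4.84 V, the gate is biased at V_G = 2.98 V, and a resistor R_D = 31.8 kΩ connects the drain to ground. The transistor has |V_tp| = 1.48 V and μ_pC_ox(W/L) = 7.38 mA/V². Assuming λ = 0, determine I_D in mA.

V_SG = V_DD − V_G = 4.84 − 2.98 = 1.86 V, so V_ov = 1.86 − 1.48 = 0.38 V.
Assume saturation: I_D = ½ k_p V_ov² = 0.5 × 7.38 × 0.38² = 0.533 mA, giving V_SD = V_DD − I_D R_D = 4.84 − 0.533 × 31.8 = -12.1 V.
But -12.1 V < V_ov = 0.38 V, so the device is actually in triode.
In triode I_D = k_p[V_ov V_SD − ½ V_SD²] and I_D = (V_DD − V_SD)/R_D. Equating: 117 V_SD² − 90.18 V_SD + 4.84 = 0, giving V_SD = 0.0581 V (the root below V_ov).
I_D = (4.84 − 0.0581) / 31.8 = 0.15 mA.

I_D = 0.150 mA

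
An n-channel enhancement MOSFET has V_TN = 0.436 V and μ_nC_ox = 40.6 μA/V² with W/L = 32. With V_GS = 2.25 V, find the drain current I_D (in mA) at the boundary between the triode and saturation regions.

I_D = 2.14 mA

At the boundary V_DS = V_ov = V_GS − V_TN = 2.25 − 0.436 = 1.81 V.
k_n = μ_nC_ox · (W/L) = 1.299 mA/V².
I_D = ½ k_n V_ov² = 0.5 × 1.299 × 1.81² = 2.14 mA.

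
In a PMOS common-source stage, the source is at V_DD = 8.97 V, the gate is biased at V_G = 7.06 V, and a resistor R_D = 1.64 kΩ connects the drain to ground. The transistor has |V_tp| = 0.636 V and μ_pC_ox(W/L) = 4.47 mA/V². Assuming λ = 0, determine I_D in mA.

I_D = 3.63 mA

V_SG = V_DD − V_G = 8.97 − 7.06 = 1.91 V, so V_ov = 1.91 − 0.636 = 1.27 V.
Assume saturation: I_D = ½ k_p V_ov² = 0.5 × 4.47 × 1.27² = 3.63 mA, giving V_SD = V_DD − I_D R_D = 8.97 − 3.63 × 1.64 = 3.02 V.
V_SD = 3.02 V ≥ V_ov = 1.27 V, confirming saturation.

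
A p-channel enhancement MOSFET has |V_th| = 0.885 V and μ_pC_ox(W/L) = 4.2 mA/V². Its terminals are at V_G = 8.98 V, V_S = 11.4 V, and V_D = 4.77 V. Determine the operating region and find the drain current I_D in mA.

V_SG = V_S − V_G = 11.4 − 8.98 = 2.42 V; V_SD = V_S − V_D = 11.4 − 4.77 = 6.63 V.
V_ov = V_SG − |V_th| = 2.42 − 0.885 = 1.53 V.
Since V_SD = 6.63 V ≥ V_ov = 1.53 V, the device is in saturation.
I_D = ½ k_p V_ov² = 0.5 × 4.2 × 1.53² = 4.95 mA.

Saturation; I_D = 4.95 mA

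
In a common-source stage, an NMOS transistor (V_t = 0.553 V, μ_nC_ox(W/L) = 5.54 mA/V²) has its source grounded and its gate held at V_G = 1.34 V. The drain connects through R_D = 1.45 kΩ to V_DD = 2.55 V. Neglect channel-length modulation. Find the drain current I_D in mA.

I_D = 1.44 mA

V_GS = V_G = 1.34 V, so V_ov = 1.34 − 0.553 = 0.787 V.
Assume saturation: I_D = ½ k_n V_ov² = 0.5 × 5.54 × 0.787² = 1.72 mA, giving V_DS = V_DD − I_D R_D = 2.55 − 1.72 × 1.45 = 0.0623 V.
But 0.0623 V < V_ov = 0.787 V, so the device is actually in triode.
In triode I_D = k_n[V_ov V_DS − ½ V_DS²] and I_D = (V_DD − V_DS)/R_D. Equating: 4.02 V_DS² − 7.322 V_DS + 2.55 = 0, giving V_DS = 0.469 V (the root below V_ov).
I_D = (2.55 − 0.469) / 1.45 = 1.44 mA.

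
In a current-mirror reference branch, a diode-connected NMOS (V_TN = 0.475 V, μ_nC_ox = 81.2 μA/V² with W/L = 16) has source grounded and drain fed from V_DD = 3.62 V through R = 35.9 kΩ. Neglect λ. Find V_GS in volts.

With gate tied to drain, V_GS = V_DS ≥ V_GS − V_TN, so the device is in saturation.
k_n = μ_nC_ox · (W/L) = 1.299 mA/V².
KCL at the drain: ½ k_n (V_GS − V_TN)² = (V_DD − V_GS)/R.
Let x = V_GS − 0.475. Then 23.3 x² + x − 3.145 = 0, giving x = 0.346 V (positive root), so V_GS = 0.821 V.
I_D = (V_DD − V_GS)/R = (3.62 − 0.821) / 35.9 = 0.078 mA.

V_GS = 0.821 V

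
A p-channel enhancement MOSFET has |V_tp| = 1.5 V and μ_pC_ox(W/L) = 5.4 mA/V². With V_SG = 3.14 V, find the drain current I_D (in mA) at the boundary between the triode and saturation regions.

At the boundary V_SD = V_ov = V_SG − |V_tp| = 3.14 − 1.5 = 1.64 V.
I_D = ½ k_p V_ov² = 0.5 × 5.4 × 1.64² = 7.26 mA.

I_D = 7.26 mA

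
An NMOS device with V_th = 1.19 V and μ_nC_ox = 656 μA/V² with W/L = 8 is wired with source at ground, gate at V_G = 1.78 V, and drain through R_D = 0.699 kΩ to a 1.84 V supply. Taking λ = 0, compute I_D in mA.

I_D = 0.913 mA

V_GS = V_G = 1.78 V, so V_ov = 1.78 − 1.19 = 0.59 V.
k_n = μ_nC_ox · (W/L) = 5.248 mA/V².
Assume saturation: I_D = ½ k_n V_ov² = 0.5 × 5.248 × 0.59² = 0.913 mA, giving V_DS = V_DD − I_D R_D = 1.84 − 0.913 × 0.699 = 1.2 V.
V_DS = 1.2 V ≥ V_ov = 0.59 V, confirming saturation.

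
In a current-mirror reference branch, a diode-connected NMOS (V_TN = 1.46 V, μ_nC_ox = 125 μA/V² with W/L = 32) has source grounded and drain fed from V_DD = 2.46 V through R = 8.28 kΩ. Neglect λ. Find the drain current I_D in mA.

With gate tied to drain, V_GS = V_DS ≥ V_GS − V_TN, so the device is in saturation.
k_n = μ_nC_ox · (W/L) = 4 mA/V².
KCL at the drain: ½ k_n (V_GS − V_TN)² = (V_DD − V_GS)/R.
Let x = V_GS − 1.46. Then 16.6 x² + x − 1 = 0, giving x = 0.217 V (positive root), so V_GS = 1.68 V.
I_D = (V_DD − V_GS)/R = (2.46 − 1.68) / 8.28 = 0.0945 mA.

I_D = 0.0945 mA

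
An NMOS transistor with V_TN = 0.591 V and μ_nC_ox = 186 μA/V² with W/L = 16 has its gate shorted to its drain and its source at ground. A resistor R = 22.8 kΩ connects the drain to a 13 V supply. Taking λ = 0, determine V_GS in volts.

With gate tied to drain, V_GS = V_DS ≥ V_GS − V_TN, so the device is in saturation.
k_n = μ_nC_ox · (W/L) = 2.976 mA/V².
KCL at the drain: ½ k_n (V_GS − V_TN)² = (V_DD − V_GS)/R.
Let x = V_GS − 0.591. Then 33.9 x² + x − 12.41 = 0, giving x = 0.59 V (positive root), so V_GS = 1.18 V.
I_D = (V_DD − V_GS)/R = (13 − 1.18) / 22.8 = 0.518 mA.

V_GS = 1.18 V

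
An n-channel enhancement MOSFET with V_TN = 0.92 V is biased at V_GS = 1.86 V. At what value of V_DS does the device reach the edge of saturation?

V_DS,sat = 0.940 V

The boundary between triode and saturation is V_DS = V_GS − V_TN = V_ov.
V_ov = 1.86 − 0.92 = 0.94 V.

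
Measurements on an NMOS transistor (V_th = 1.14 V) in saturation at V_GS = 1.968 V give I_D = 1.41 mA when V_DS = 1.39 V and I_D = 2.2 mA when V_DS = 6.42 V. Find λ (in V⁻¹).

With V_GS fixed, I_D ∝ (1 + λ V_DS) in saturation, so I_D2/I_D1 = (1 + λ V_DS2)/(1 + λ V_DS1).
2.2/1.41 = 1.56 = (1 + 6.42 λ)/(1 + 1.39 λ).
Solving: λ (I_D1 V_DS2 − I_D2 V_DS1) = I_D2 − I_D1, so λ = (2.2 − 1.41) / (1.41 × 6.42 − 2.2 × 1.39) = 0.79 / 5.99 = 0.132 V⁻¹.

λ = 0.132 V⁻¹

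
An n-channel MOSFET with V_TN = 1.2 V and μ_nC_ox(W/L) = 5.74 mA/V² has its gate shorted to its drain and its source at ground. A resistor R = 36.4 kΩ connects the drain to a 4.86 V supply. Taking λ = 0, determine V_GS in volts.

With gate tied to drain, V_GS = V_DS ≥ V_GS − V_TN, so the device is in saturation.
KCL at the drain: ½ k_n (V_GS − V_TN)² = (V_DD − V_GS)/R.
Let x = V_GS − 1.2. Then 104 x² + x − 3.66 = 0, giving x = 0.182 V (positive root), so V_GS = 1.38 V.
I_D = (V_DD − V_GS)/R = (4.86 − 1.38) / 36.4 = 0.0955 mA.

V_GS = 1.38 V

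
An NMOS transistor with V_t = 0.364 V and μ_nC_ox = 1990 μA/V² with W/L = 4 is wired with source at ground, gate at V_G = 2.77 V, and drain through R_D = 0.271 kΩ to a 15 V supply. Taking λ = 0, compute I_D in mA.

V_GS = V_G = 2.77 V, so V_ov = 2.77 − 0.364 = 2.41 V.
k_n = μ_nC_ox · (W/L) = 7.96 mA/V².
Assume saturation: I_D = ½ k_n V_ov² = 0.5 × 7.96 × 2.41² = 23 mA, giving V_DS = V_DD − I_D R_D = 15 − 23 × 0.271 = 8.76 V.
V_DS = 8.76 V ≥ V_ov = 2.41 V, confirming saturation.

I_D = 23.0 mA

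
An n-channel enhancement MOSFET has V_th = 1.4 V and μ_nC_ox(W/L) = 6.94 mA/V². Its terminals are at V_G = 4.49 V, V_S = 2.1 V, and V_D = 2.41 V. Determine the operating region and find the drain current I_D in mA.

V_GS = V_G − V_S = 4.49 − 2.1 = 2.39 V; V_DS = V_D − V_S = 2.41 − 2.1 = 0.31 V.
V_ov = V_GS − V_th = 2.39 − 1.4 = 0.99 V.
Since V_DS = 0.31 V < V_ov = 0.99 V, the device is in the triode region.
I_D = k_n [V_ov · V_DS − ½ V_DS²] = 6.94 × [0.99 × 0.31 − 0.5 × 0.31²] = 1.8 mA.

Triode; I_D = 1.80 mA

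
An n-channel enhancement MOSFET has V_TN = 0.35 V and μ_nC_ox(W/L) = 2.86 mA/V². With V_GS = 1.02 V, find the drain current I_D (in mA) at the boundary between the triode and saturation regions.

At the boundary V_DS = V_ov = V_GS − V_TN = 1.02 − 0.35 = 0.67 V.
I_D = ½ k_n V_ov² = 0.5 × 2.86 × 0.67² = 0.642 mA.

I_D = 0.642 mA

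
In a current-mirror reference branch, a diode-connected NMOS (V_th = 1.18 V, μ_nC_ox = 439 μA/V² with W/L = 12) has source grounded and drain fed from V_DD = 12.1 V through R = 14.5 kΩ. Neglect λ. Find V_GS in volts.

V_GS = 1.70 V

With gate tied to drain, V_GS = V_DS ≥ V_GS − V_th, so the device is in saturation.
k_n = μ_nC_ox · (W/L) = 5.268 mA/V².
KCL at the drain: ½ k_n (V_GS − V_th)² = (V_DD − V_GS)/R.
Let x = V_GS − 1.18. Then 38.2 x² + x − 10.92 = 0, giving x = 0.522 V (positive root), so V_GS = 1.7 V.
I_D = (V_DD − V_GS)/R = (12.1 − 1.7) / 14.5 = 0.717 mA.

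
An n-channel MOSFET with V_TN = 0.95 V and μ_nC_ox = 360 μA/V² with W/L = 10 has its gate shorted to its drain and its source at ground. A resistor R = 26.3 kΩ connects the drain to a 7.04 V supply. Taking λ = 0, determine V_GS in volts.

With gate tied to drain, V_GS = V_DS ≥ V_GS − V_TN, so the device is in saturation.
k_n = μ_nC_ox · (W/L) = 3.6 mA/V².
KCL at the drain: ½ k_n (V_GS − V_TN)² = (V_DD − V_GS)/R.
Let x = V_GS − 0.95. Then 47.3 x² + x − 6.09 = 0, giving x = 0.348 V (positive root), so V_GS = 1.3 V.
I_D = (V_DD − V_GS)/R = (7.04 − 1.3) / 26.3 = 0.218 mA.

V_GS = 1.30 V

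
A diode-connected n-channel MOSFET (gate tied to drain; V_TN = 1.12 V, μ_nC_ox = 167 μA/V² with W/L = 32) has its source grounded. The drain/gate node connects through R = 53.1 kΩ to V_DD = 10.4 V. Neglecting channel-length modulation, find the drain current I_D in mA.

I_D = 0.170 mA

With gate tied to drain, V_GS = V_DS ≥ V_GS − V_TN, so the device is in saturation.
k_n = μ_nC_ox · (W/L) = 5.344 mA/V².
KCL at the drain: ½ k_n (V_GS − V_TN)² = (V_DD − V_GS)/R.
Let x = V_GS − 1.12. Then 142 x² + x − 9.28 = 0, giving x = 0.252 V (positive root), so V_GS = 1.37 V.
I_D = (V_DD − V_GS)/R = (10.4 − 1.37) / 53.1 = 0.17 mA.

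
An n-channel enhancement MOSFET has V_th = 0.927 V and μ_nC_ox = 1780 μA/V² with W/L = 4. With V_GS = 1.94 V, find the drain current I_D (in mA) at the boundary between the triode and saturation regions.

At the boundary V_DS = V_ov = V_GS − V_th = 1.94 − 0.927 = 1.01 V.
k_n = μ_nC_ox · (W/L) = 7.12 mA/V².
I_D = ½ k_n V_ov² = 0.5 × 7.12 × 1.01² = 3.65 mA.

I_D = 3.65 mA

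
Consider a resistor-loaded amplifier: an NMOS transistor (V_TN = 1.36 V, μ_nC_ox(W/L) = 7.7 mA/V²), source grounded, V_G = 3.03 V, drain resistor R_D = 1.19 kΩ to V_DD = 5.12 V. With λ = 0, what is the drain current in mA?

I_D = 4.01 mA

V_GS = V_G = 3.03 V, so V_ov = 3.03 − 1.36 = 1.67 V.
Assume saturation: I_D = ½ k_n V_ov² = 0.5 × 7.7 × 1.67² = 10.7 mA, giving V_DS = V_DD − I_D R_D = 5.12 − 10.7 × 1.19 = -7.66 V.
But -7.66 V < V_ov = 1.67 V, so the device is actually in triode.
In triode I_D = k_n[V_ov V_DS − ½ V_DS²] and I_D = (V_DD − V_DS)/R_D. Equating: 4.58 V_DS² − 16.3 V_DS + 5.12 = 0, giving V_DS = 0.348 V (the root below V_ov).
I_D = (5.12 − 0.348) / 1.19 = 4.01 mA.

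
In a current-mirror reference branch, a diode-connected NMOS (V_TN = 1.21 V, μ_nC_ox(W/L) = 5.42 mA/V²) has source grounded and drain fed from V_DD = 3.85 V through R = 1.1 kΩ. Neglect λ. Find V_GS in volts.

With gate tied to drain, V_GS = V_DS ≥ V_GS − V_TN, so the device is in saturation.
KCL at the drain: ½ k_n (V_GS − V_TN)² = (V_DD − V_GS)/R.
Let x = V_GS − 1.21. Then 2.98 x² + x − 2.64 = 0, giving x = 0.788 V (positive root), so V_GS = 2 V.
I_D = (V_DD − V_GS)/R = (3.85 − 2) / 1.1 = 1.68 mA.

V_GS = 2.00 V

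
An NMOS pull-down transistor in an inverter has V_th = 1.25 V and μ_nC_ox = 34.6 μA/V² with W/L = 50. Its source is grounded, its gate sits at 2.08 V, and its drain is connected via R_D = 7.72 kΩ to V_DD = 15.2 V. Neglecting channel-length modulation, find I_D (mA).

V_GS = V_G = 2.08 V, so V_ov = 2.08 − 1.25 = 0.83 V.
k_n = μ_nC_ox · (W/L) = 1.73 mA/V².
Assume saturation: I_D = ½ k_n V_ov² = 0.5 × 1.73 × 0.83² = 0.596 mA, giving V_DS = V_DD − I_D R_D = 15.2 − 0.596 × 7.72 = 10.6 V.
V_DS = 10.6 V ≥ V_ov = 0.83 V, confirming saturation.

I_D = 0.596 mA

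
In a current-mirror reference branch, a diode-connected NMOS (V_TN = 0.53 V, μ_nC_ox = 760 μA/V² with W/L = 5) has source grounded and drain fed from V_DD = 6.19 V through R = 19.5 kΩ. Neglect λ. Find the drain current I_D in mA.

With gate tied to drain, V_GS = V_DS ≥ V_GS − V_TN, so the device is in saturation.
k_n = μ_nC_ox · (W/L) = 3.8 mA/V².
KCL at the drain: ½ k_n (V_GS − V_TN)² = (V_DD − V_GS)/R.
Let x = V_GS − 0.53. Then 37 x² + x − 5.66 = 0, giving x = 0.378 V (positive root), so V_GS = 0.908 V.
I_D = (V_DD − V_GS)/R = (6.19 − 0.908) / 19.5 = 0.271 mA.

I_D = 0.271 mA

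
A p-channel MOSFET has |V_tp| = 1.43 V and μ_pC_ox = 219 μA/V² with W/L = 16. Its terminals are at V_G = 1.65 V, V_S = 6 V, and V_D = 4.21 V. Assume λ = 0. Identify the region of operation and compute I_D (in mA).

V_SG = V_S − V_G = 6 − 1.65 = 4.35 V; V_SD = V_S − V_D = 6 − 4.21 = 1.79 V.
k_p = μ_pC_ox · (W/L) = 3.504 mA/V².
V_ov = V_SG − |V_tp| = 4.35 − 1.43 = 2.92 V.
Since V_SD = 1.79 V < V_ov = 2.92 V, the device is in the triode region.
I_D = k_p [V_ov · V_SD − ½ V_SD²] = 3.504 × [2.92 × 1.79 − 0.5 × 1.79²] = 12.7 mA.

Triode; I_D = 12.7 mA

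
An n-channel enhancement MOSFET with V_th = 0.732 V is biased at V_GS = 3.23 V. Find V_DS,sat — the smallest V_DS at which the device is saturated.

The boundary between triode and saturation is V_DS = V_GS − V_th = V_ov.
V_ov = 3.23 − 0.732 = 2.5 V.

V_DS,sat = 2.50 V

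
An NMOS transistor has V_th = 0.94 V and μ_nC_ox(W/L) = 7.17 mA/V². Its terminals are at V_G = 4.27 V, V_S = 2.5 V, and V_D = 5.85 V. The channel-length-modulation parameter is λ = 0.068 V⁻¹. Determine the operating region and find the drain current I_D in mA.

Saturation; I_D = 3.03 mA

V_GS = V_G − V_S = 4.27 − 2.5 = 1.77 V; V_DS = V_D − V_S = 5.85 − 2.5 = 3.35 V.
V_ov = V_GS − V_th = 1.77 − 0.94 = 0.83 V.
Since V_DS = 3.35 V ≥ V_ov = 0.83 V, the device is in saturation.
I_D = ½ k_n V_ov² (1 + λ V_DS) = 0.5 × 7.17 × 0.83² × (1 + 0.068 × 3.35) = 3.03 mA.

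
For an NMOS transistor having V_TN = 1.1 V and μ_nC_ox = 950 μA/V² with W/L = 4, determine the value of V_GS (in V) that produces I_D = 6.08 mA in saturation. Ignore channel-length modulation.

V_GS = 2.89 V

k_n = μ_nC_ox · (W/L) = 3.8 mA/V².
In saturation I_D = ½ k_n (V_GS − V_TN)², so V_GS − V_TN = √(2 I_D / k_n) = √(2 × 6.08 / 3.8) = 1.79 V.
V_GS = 1.1 + 1.79 = 2.89 V.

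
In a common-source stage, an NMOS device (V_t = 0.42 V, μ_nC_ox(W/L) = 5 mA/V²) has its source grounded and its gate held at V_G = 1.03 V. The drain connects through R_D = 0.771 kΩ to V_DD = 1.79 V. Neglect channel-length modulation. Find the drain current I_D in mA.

V_GS = V_G = 1.03 V, so V_ov = 1.03 − 0.42 = 0.61 V.
Assume saturation: I_D = ½ k_n V_ov² = 0.5 × 5 × 0.61² = 0.93 mA, giving V_DS = V_DD − I_D R_D = 1.79 − 0.93 × 0.771 = 1.07 V.
V_DS = 1.07 V ≥ V_ov = 0.61 V, confirming saturation.

I_D = 0.930 mA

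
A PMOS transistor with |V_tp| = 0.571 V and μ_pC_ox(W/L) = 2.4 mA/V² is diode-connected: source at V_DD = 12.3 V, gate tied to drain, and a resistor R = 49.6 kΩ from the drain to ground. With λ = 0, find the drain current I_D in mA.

With gate tied to drain, V_SG = V_SD ≥ V_SG − |V_tp|, so the device is in saturation.
KCL at the drain: ½ k_p (V_SG − |V_tp|)² = (V_DD − V_SG)/R.
Let x = V_SG − 0.571. Then 59.5 x² + x − 11.73 = 0, giving x = 0.436 V (positive root), so V_SG = 1.01 V.
I_D = (V_DD − V_SG)/R = (12.3 − 1.01) / 49.6 = 0.228 mA.

I_D = 0.228 mA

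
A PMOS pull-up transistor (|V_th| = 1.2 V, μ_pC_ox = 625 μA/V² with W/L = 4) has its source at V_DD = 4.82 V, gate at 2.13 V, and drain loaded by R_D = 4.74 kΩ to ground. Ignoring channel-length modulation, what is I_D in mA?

V_SG = V_DD − V_G = 4.82 − 2.13 = 2.69 V, so V_ov = 2.69 − 1.2 = 1.49 V.
k_p = μ_pC_ox · (W/L) = 2.5 mA/V².
Assume saturation: I_D = ½ k_p V_ov² = 0.5 × 2.5 × 1.49² = 2.78 mA, giving V_SD = V_DD − I_D R_D = 4.82 − 2.78 × 4.74 = -8.33 V.
But -8.33 V < V_ov = 1.49 V, so the device is actually in triode.
In triode I_D = k_p[V_ov V_SD − ½ V_SD²] and I_D = (V_DD − V_SD)/R_D. Equating: 5.93 V_SD² − 18.66 V_SD + 4.82 = 0, giving V_SD = 0.284 V (the root below V_ov).
I_D = (4.82 − 0.284) / 4.74 = 0.957 mA.

I_D = 0.957 mA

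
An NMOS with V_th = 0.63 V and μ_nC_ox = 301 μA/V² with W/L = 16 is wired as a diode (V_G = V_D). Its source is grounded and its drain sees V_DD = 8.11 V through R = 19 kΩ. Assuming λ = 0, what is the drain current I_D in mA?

With gate tied to drain, V_GS = V_DS ≥ V_GS − V_th, so the device is in saturation.
k_n = μ_nC_ox · (W/L) = 4.816 mA/V².
KCL at the drain: ½ k_n (V_GS − V_th)² = (V_DD − V_GS)/R.
Let x = V_GS − 0.63. Then 45.8 x² + x − 7.48 = 0, giving x = 0.394 V (positive root), so V_GS = 1.02 V.
I_D = (V_DD − V_GS)/R = (8.11 − 1.02) / 19 = 0.373 mA.

I_D = 0.373 mA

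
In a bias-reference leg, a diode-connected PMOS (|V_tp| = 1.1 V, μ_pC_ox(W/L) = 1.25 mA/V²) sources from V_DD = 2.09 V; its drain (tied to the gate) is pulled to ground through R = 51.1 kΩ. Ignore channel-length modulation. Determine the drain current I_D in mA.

With gate tied to drain, V_SG = V_SD ≥ V_SG − |V_tp|, so the device is in saturation.
KCL at the drain: ½ k_p (V_SG − |V_tp|)² = (V_DD − V_SG)/R.
Let x = V_SG − 1.1. Then 31.9 x² + x − 0.99 = 0, giving x = 0.161 V (positive root), so V_SG = 1.26 V.
I_D = (V_DD − V_SG)/R = (2.09 − 1.26) / 51.1 = 0.0162 mA.

I_D = 0.0162 mA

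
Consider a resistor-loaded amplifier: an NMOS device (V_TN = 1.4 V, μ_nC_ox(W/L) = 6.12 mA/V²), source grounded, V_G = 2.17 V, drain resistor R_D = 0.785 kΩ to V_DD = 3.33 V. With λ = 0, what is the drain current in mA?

V_GS = V_G = 2.17 V, so V_ov = 2.17 − 1.4 = 0.77 V.
Assume saturation: I_D = ½ k_n V_ov² = 0.5 × 6.12 × 0.77² = 1.81 mA, giving V_DS = V_DD − I_D R_D = 3.33 − 1.81 × 0.785 = 1.91 V.
V_DS = 1.91 V ≥ V_ov = 0.77 V, confirming saturation.

I_D = 1.81 mA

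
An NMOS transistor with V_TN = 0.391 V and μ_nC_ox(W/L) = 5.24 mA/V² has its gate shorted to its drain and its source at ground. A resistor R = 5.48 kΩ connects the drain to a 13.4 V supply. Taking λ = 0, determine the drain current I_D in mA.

With gate tied to drain, V_GS = V_DS ≥ V_GS − V_TN, so the device is in saturation.
KCL at the drain: ½ k_n (V_GS − V_TN)² = (V_DD − V_GS)/R.
Let x = V_GS − 0.391. Then 14.4 x² + x − 13.01 = 0, giving x = 0.918 V (positive root), so V_GS = 1.31 V.
I_D = (V_DD − V_GS)/R = (13.4 − 1.31) / 5.48 = 2.21 mA.

I_D = 2.21 mA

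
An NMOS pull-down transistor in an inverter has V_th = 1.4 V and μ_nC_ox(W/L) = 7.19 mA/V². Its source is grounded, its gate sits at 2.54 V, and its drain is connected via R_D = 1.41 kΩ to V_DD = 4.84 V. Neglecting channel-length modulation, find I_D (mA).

I_D = 3.09 mA

V_GS = V_G = 2.54 V, so V_ov = 2.54 − 1.4 = 1.14 V.
Assume saturation: I_D = ½ k_n V_ov² = 0.5 × 7.19 × 1.14² = 4.67 mA, giving V_DS = V_DD − I_D R_D = 4.84 − 4.67 × 1.41 = -1.75 V.
But -1.75 V < V_ov = 1.14 V, so the device is actually in triode.
In triode I_D = k_n[V_ov V_DS − ½ V_DS²] and I_D = (V_DD − V_DS)/R_D. Equating: 5.07 V_DS² − 12.56 V_DS + 4.84 = 0, giving V_DS = 0.477 V (the root below V_ov).
I_D = (4.84 − 0.477) / 1.41 = 3.09 mA.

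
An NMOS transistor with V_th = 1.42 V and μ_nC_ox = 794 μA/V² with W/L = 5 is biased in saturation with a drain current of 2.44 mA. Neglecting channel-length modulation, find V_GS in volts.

k_n = μ_nC_ox · (W/L) = 3.97 mA/V².
In saturation I_D = ½ k_n (V_GS − V_th)², so V_GS − V_th = √(2 I_D / k_n) = √(2 × 2.44 / 3.97) = 1.11 V.
V_GS = 1.42 + 1.11 = 2.53 V.

V_GS = 2.53 V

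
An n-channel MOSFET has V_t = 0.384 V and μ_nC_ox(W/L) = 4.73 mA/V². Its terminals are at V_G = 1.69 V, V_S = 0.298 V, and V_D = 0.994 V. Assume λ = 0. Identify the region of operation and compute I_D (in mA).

Triode; I_D = 2.17 mA

V_GS = V_G − V_S = 1.69 − 0.298 = 1.39 V; V_DS = V_D − V_S = 0.994 − 0.298 = 0.696 V.
V_ov = V_GS − V_t = 1.39 − 0.384 = 1.01 V.
Since V_DS = 0.696 V < V_ov = 1.01 V, the device is in the triode region.
I_D = k_n [V_ov · V_DS − ½ V_DS²] = 4.73 × [1.01 × 0.696 − 0.5 × 0.696²] = 2.17 mA.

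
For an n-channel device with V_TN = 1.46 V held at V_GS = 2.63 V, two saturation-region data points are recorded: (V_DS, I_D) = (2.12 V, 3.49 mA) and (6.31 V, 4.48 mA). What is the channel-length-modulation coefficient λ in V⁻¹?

λ = 0.0790 V⁻¹

With V_GS fixed, I_D ∝ (1 + λ V_DS) in saturation, so I_D2/I_D1 = (1 + λ V_DS2)/(1 + λ V_DS1).
4.48/3.49 = 1.284 = (1 + 6.31 λ)/(1 + 2.12 λ).
Solving: λ (I_D1 V_DS2 − I_D2 V_DS1) = I_D2 − I_D1, so λ = (4.48 − 3.49) / (3.49 × 6.31 − 4.48 × 2.12) = 0.99 / 12.5 = 0.079 V⁻¹.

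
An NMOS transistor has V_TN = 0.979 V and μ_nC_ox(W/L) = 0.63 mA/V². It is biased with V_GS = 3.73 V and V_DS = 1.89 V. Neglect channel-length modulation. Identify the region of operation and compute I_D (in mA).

V_ov = V_GS − V_TN = 3.73 − 0.979 = 2.75 V.
Since V_DS = 1.89 V < V_ov = 2.75 V, the device is in the triode region.
I_D = k_n [V_ov · V_DS − ½ V_DS²] = 0.63 × [2.75 × 1.89 − 0.5 × 1.89²] = 2.15 mA.

Triode; I_D = 2.15 mA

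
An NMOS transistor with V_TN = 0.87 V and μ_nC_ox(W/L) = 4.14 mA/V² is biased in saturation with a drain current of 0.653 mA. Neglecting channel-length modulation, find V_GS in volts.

In saturation I_D = ½ k_n (V_GS − V_TN)², so V_GS − V_TN = √(2 I_D / k_n) = √(2 × 0.653 / 4.14) = 0.562 V.
V_GS = 0.87 + 0.562 = 1.43 V.

V_GS = 1.43 V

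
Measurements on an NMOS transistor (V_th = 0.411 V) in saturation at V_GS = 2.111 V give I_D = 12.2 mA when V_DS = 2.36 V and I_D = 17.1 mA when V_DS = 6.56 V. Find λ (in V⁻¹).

λ = 0.124 V⁻¹

With V_GS fixed, I_D ∝ (1 + λ V_DS) in saturation, so I_D2/I_D1 = (1 + λ V_DS2)/(1 + λ V_DS1).
17.1/12.2 = 1.402 = (1 + 6.56 λ)/(1 + 2.36 λ).
Solving: λ (I_D1 V_DS2 − I_D2 V_DS1) = I_D2 − I_D1, so λ = (17.1 − 12.2) / (12.2 × 6.56 − 17.1 × 2.36) = 4.9 / 39.7 = 0.124 V⁻¹.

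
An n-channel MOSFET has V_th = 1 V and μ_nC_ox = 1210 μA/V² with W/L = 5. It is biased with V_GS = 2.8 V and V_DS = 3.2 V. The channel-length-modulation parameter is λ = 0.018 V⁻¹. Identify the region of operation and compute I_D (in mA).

k_n = μ_nC_ox · (W/L) = 6.05 mA/V².
V_ov = V_GS − V_th = 2.8 − 1 = 1.8 V.
Since V_DS = 3.2 V ≥ V_ov = 1.8 V, the device is in saturation.
I_D = ½ k_n V_ov² (1 + λ V_DS) = 0.5 × 6.05 × 1.8² × (1 + 0.018 × 3.2) = 10.4 mA.

Saturation; I_D = 10.4 mA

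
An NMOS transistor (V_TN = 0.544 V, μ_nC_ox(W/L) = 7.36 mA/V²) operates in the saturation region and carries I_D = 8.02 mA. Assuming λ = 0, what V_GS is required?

In saturation I_D = ½ k_n (V_GS − V_TN)², so V_GS − V_TN = √(2 I_D / k_n) = √(2 × 8.02 / 7.36) = 1.48 V.
V_GS = 0.544 + 1.48 = 2.02 V.

V_GS = 2.02 V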